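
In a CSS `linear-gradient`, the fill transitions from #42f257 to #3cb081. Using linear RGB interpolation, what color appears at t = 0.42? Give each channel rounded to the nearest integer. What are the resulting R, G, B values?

(63, 214, 105)

#42f257 → (66, 242, 87); #3cb081 → (60, 176, 129).
R = 66 + 0.42 × (60 − 66) = 66 + 0.42 × -6 = 63.48 → 63
G = 242 + 0.42 × (176 − 242) = 242 + 0.42 × -66 = 214.28 → 214
B = 87 + 0.42 × (129 − 87) = 87 + 0.42 × 42 = 104.64 → 105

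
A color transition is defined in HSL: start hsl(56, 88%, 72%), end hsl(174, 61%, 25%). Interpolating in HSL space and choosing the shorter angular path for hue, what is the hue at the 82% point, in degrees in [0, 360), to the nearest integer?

Hue arc: Δh = 174 − 56 = 118° (|Δh| ≤ 180, already the shorter path).
H = 56 + 0.82 × (118) = 152.76 → 153°

153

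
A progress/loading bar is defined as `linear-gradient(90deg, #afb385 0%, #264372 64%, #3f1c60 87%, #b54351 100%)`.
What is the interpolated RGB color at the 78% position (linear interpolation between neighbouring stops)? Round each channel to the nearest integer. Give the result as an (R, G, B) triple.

78% lies between the 64% and 87% stops, so the local fraction is t = (78 − 64)/(87 − 64) = 14/23 ≈ 0.6087.
#264372 → (38, 67, 114); #3f1c60 → (63, 28, 96).
R = 38 + 0.6087 × (63 − 38) = 53.218 → 53
G = 67 + 0.6087 × (28 − 67) = 43.261 → 43
B = 114 + 0.6087 × (96 − 114) = 103.043 → 103

(53, 43, 103)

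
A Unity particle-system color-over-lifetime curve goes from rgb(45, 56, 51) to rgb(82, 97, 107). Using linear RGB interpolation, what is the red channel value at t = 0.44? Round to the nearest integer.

R = 45 + 0.44 × (82 − 45) = 61.28 → 61

61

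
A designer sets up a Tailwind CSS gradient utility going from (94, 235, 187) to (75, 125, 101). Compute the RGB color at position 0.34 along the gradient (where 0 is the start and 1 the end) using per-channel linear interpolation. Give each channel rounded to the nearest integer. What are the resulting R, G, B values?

(88, 198, 158)

R = 94 + 0.34 × (75 − 94) = 94 + 0.34 × -19 = 87.54 → 88
G = 235 + 0.34 × (125 − 235) = 235 + 0.34 × -110 = 197.6 → 198
B = 187 + 0.34 × (101 − 187) = 187 + 0.34 × -86 = 157.76 → 158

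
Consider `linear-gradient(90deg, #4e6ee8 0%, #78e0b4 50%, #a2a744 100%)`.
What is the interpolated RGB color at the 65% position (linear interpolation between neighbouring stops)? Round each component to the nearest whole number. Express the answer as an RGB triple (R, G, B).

(133, 207, 146)

65% lies between the 50% and 100% stops, so the local fraction is t = (65 − 50)/(100 − 50) = 15/50 ≈ 0.3.
#78e0b4 → (120, 224, 180); #a2a744 → (162, 167, 68).
R = 120 + 0.3 × (162 − 120) = 132.6 → 133
G = 224 + 0.3 × (167 − 224) = 206.9 → 207
B = 180 + 0.3 × (68 − 180) = 146.4 → 146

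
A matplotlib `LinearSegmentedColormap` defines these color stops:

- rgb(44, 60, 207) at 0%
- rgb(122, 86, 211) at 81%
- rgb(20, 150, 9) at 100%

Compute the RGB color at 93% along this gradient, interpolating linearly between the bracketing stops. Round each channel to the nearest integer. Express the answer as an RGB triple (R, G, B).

93% lies between the 81% and 100% stops, so the local fraction is t = (93 − 81)/(100 − 81) = 12/19 ≈ 0.6316.
R = 122 + 0.6316 × (20 − 122) = 57.577 → 58
G = 86 + 0.6316 × (150 − 86) = 126.422 → 126
B = 211 + 0.6316 × (9 − 211) = 83.417 → 83

(58, 126, 83)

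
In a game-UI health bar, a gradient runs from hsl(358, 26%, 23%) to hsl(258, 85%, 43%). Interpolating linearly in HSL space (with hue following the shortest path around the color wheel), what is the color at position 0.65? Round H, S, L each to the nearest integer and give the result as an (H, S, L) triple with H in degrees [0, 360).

Hue arc: Δh = 258 − 358 = -100° (|Δh| ≤ 180, already the shorter path).
H = 358 + 0.65 × (-100) = 293 → 293°
S = 26 + 0.65 × (85 − 26) = 64.35 → 64%
L = 23 + 0.65 × (43 − 23) = 36 → 36%

(293, 64, 36)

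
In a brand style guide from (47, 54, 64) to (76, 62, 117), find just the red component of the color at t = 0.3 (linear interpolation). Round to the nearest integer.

R = 47 + 0.3 × (76 − 47) = 55.7 → 56

56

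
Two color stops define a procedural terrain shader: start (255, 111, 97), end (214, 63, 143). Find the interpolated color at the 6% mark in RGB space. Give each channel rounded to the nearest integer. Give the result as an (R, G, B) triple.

6% corresponds to t = 0.06.
R = 255 + 0.06 × (214 − 255) = 255 + 0.06 × -41 = 252.54 → 253
G = 111 + 0.06 × (63 − 111) = 111 + 0.06 × -48 = 108.12 → 108
B = 97 + 0.06 × (143 − 97) = 97 + 0.06 × 46 = 99.76 → 100

(253, 108, 100)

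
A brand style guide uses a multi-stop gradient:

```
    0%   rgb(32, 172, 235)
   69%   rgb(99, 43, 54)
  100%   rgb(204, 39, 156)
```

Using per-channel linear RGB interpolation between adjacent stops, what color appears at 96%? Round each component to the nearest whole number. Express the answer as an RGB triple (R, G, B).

96% lies between the 69% and 100% stops, so the local fraction is t = (96 − 69)/(100 − 69) = 27/31 ≈ 0.871.
R = 99 + 0.871 × (204 − 99) = 190.455 → 190
G = 43 + 0.871 × (39 − 43) = 39.516 → 40
B = 54 + 0.871 × (156 − 54) = 142.842 → 143

(190, 40, 143)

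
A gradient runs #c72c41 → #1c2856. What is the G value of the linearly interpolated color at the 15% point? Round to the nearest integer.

G₁ = 44 (from #c72c41), G₂ = 40 (from #1c2856).
G = 44 + 0.15 × (40 − 44) = 43.4 → 43

43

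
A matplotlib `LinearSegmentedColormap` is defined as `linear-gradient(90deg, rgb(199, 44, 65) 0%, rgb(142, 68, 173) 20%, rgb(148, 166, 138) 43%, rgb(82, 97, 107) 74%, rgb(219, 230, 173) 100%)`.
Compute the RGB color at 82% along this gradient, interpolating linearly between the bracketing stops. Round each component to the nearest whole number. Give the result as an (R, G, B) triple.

82% lies between the 74% and 100% stops, so the local fraction is t = (82 − 74)/(100 − 74) = 8/26 ≈ 0.3077.
R = 82 + 0.3077 × (219 − 82) = 124.155 → 124
G = 97 + 0.3077 × (230 − 97) = 137.924 → 138
B = 107 + 0.3077 × (173 − 107) = 127.308 → 127

(124, 138, 127)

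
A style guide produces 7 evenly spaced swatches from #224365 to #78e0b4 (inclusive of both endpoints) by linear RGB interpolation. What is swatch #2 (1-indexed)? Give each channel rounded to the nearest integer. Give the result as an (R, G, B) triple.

With 7 swatches and endpoints inclusive, swatch 2 sits at t = (2 − 1)/(7 − 1) = 1/6 ≈ 0.1667.
#224365 → (34, 67, 101); #78e0b4 → (120, 224, 180).
R = 34 + 0.1667 × (120 − 34) = 48.336 → 48
G = 67 + 0.1667 × (224 − 67) = 93.172 → 93
B = 101 + 0.1667 × (180 − 101) = 114.169 → 114

(48, 93, 114)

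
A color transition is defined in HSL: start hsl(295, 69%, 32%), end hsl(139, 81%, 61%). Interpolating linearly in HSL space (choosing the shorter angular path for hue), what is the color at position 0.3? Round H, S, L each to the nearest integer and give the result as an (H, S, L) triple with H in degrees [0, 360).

(248, 73, 41)

Hue arc: Δh = 139 − 295 = -156° (|Δh| ≤ 180, already the shorter path).
H = 295 + 0.3 × (-156) = 248.2 → 248°
S = 69 + 0.3 × (81 − 69) = 72.6 → 73%
L = 32 + 0.3 × (61 − 32) = 40.7 → 41%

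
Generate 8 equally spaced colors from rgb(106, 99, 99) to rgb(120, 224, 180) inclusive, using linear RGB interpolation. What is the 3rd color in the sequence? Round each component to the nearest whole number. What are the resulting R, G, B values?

(110, 135, 122)

With 8 swatches and endpoints inclusive, swatch 3 sits at t = (3 − 1)/(8 − 1) = 2/7 ≈ 0.2857.
R = 106 + 0.2857 × (120 − 106) = 110 → 110
G = 99 + 0.2857 × (224 − 99) = 134.713 → 135
B = 99 + 0.2857 × (180 − 99) = 122.142 → 122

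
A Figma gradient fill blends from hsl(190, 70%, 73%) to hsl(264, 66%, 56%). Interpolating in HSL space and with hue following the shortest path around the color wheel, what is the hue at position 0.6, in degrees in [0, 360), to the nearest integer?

Hue arc: Δh = 264 − 190 = 74° (|Δh| ≤ 180, already the shorter path).
H = 190 + 0.6 × (74) = 234.4 → 234°

234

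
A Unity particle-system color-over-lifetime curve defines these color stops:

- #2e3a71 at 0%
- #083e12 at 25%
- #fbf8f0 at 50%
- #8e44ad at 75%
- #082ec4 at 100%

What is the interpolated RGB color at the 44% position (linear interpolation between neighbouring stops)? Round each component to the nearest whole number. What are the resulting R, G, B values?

(193, 203, 187)

44% lies between the 25% and 50% stops, so the local fraction is t = (44 − 25)/(50 − 25) = 19/25 ≈ 0.76.
#083e12 → (8, 62, 18); #fbf8f0 → (251, 248, 240).
R = 8 + 0.76 × (251 − 8) = 192.68 → 193
G = 62 + 0.76 × (248 − 62) = 203.36 → 203
B = 18 + 0.76 × (240 − 18) = 186.72 → 187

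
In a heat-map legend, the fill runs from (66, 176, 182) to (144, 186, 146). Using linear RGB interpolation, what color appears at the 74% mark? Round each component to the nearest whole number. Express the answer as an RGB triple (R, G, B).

(124, 183, 155)

74% corresponds to t = 0.74.
R = 66 + 0.74 × (144 − 66) = 66 + 0.74 × 78 = 123.72 → 124
G = 176 + 0.74 × (186 − 176) = 176 + 0.74 × 10 = 183.4 → 183
B = 182 + 0.74 × (146 − 182) = 182 + 0.74 × -36 = 155.36 → 155
So the blended color is (124, 183, 155), about #7cb79b.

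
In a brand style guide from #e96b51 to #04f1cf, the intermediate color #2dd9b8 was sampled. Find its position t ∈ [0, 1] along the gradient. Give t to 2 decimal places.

0.82

Invert the lerp on the R channel (largest span, 229): t = (45 − 233) / (4 − 233) = -188/-229 = 0.82096.
Check on G: (217 − 107)/(241 − 107) = 0.8209 ✓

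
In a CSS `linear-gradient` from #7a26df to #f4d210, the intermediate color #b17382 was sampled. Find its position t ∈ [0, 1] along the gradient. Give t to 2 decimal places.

0.45

Invert the lerp on the B channel (largest span, 207): t = (130 − 223) / (16 − 223) = -93/-207 = 0.44928.
Check on R: (177 − 122)/(244 − 122) = 0.4508 ✓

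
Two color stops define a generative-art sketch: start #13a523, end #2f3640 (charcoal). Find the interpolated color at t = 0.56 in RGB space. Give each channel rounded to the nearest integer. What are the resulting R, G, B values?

#13a523 → (19, 165, 35); #2f3640 → (47, 54, 64).
R = 19 + 0.56 × (47 − 19) = 19 + 0.56 × 28 = 34.68 → 35
G = 165 + 0.56 × (54 − 165) = 165 + 0.56 × -111 = 102.84 → 103
B = 35 + 0.56 × (64 − 35) = 35 + 0.56 × 29 = 51.24 → 51

(35, 103, 51)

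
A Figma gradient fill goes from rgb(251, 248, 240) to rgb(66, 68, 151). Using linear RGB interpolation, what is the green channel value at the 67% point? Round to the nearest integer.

G = 248 + 0.67 × (68 − 248) = 127.4 → 127

127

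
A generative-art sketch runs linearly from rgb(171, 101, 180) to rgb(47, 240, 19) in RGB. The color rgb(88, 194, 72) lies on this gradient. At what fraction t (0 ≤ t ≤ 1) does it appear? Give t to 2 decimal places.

0.67

Invert the lerp on the B channel (largest span, 161): t = (72 − 180) / (19 − 180) = -108/-161 = 0.67081.
Check on R: (88 − 171)/(47 − 171) = 0.6694 ✓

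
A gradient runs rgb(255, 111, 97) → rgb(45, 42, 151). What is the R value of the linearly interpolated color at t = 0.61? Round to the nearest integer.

R = 255 + 0.61 × (45 − 255) = 126.9 → 127

127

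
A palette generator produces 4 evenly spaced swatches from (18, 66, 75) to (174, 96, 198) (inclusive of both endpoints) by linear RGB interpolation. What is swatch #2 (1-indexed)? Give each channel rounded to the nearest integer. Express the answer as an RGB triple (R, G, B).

With 4 swatches and endpoints inclusive, swatch 2 sits at t = (2 − 1)/(4 − 1) = 1/3 ≈ 0.3333.
R = 18 + 0.3333 × (174 − 18) = 69.995 → 70
G = 66 + 0.3333 × (96 − 66) = 75.999 → 76
B = 75 + 0.3333 × (198 − 75) = 115.996 → 116

(70, 76, 116)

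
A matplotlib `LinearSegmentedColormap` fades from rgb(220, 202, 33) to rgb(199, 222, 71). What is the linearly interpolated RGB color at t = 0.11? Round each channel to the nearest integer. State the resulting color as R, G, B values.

(218, 204, 37)

R = 220 + 0.11 × (199 − 220) = 220 + 0.11 × -21 = 217.69 → 218
G = 202 + 0.11 × (222 − 202) = 202 + 0.11 × 20 = 204.2 → 204
B = 33 + 0.11 × (71 − 33) = 33 + 0.11 × 38 = 37.18 → 37
So the blended color is (218, 204, 37), about #dacc25.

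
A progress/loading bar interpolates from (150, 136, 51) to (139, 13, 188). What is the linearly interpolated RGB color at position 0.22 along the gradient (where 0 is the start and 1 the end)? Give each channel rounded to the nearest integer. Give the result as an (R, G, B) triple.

(148, 109, 81)

R = 150 + 0.22 × (139 − 150) = 150 + 0.22 × -11 = 147.58 → 148
G = 136 + 0.22 × (13 − 136) = 136 + 0.22 × -123 = 108.94 → 109
B = 51 + 0.22 × (188 − 51) = 51 + 0.22 × 137 = 81.14 → 81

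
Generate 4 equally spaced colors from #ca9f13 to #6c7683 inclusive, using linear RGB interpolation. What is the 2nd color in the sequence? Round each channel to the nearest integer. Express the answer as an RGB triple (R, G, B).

(171, 145, 56)

With 4 swatches and endpoints inclusive, swatch 2 sits at t = (2 − 1)/(4 − 1) = 1/3 ≈ 0.3333.
#ca9f13 → (202, 159, 19); #6c7683 → (108, 118, 131).
R = 202 + 0.3333 × (108 − 202) = 170.67 → 171
G = 159 + 0.3333 × (118 − 159) = 145.335 → 145
B = 19 + 0.3333 × (131 − 19) = 56.33 → 56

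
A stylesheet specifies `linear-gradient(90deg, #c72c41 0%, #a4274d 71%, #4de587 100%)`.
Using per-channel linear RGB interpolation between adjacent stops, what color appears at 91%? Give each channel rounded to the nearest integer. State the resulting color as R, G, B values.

91% lies between the 71% and 100% stops, so the local fraction is t = (91 − 71)/(100 − 71) = 20/29 ≈ 0.6897.
#a4274d → (164, 39, 77); #4de587 → (77, 229, 135).
R = 164 + 0.6897 × (77 − 164) = 103.996 → 104
G = 39 + 0.6897 × (229 − 39) = 170.043 → 170
B = 77 + 0.6897 × (135 − 77) = 117.003 → 117

(104, 170, 117)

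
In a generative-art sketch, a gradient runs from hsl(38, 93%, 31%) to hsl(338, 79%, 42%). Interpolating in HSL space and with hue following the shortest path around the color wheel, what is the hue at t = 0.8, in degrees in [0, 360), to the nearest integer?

Hue: 338 − 38 = 300°, but |300| > 180 so the shorter arc goes the other way: Δh = 300 − 360 = -60°.
H = 38 + 0.8 × (-60) = -10 → -10 → -10 mod 360 = 350°

350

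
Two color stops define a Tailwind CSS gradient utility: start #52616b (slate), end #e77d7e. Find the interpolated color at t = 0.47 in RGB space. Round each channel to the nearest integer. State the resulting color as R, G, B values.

#52616b → (82, 97, 107); #e77d7e → (231, 125, 126).
R = 82 + 0.47 × (231 − 82) = 82 + 0.47 × 149 = 152.03 → 152
G = 97 + 0.47 × (125 − 97) = 97 + 0.47 × 28 = 110.16 → 110
B = 107 + 0.47 × (126 − 107) = 107 + 0.47 × 19 = 115.93 → 116
So the blended color is (152, 110, 116), about #986e74.

(152, 110, 116)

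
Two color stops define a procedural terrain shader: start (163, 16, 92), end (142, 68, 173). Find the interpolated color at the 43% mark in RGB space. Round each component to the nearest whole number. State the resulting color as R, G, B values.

43% corresponds to t = 0.43.
R = 163 + 0.43 × (142 − 163) = 163 + 0.43 × -21 = 153.97 → 154
G = 16 + 0.43 × (68 − 16) = 16 + 0.43 × 52 = 38.36 → 38
B = 92 + 0.43 × (173 − 92) = 92 + 0.43 × 81 = 126.83 → 127

(154, 38, 127)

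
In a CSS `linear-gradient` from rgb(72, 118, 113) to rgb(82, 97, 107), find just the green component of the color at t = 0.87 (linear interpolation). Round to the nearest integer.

100

G = 118 + 0.87 × (97 − 118) = 99.73 → 100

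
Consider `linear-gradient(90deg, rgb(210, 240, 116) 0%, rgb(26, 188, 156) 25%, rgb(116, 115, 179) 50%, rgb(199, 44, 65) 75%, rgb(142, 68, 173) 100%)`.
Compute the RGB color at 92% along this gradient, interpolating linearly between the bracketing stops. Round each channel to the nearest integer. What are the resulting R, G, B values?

(160, 60, 138)

92% lies between the 75% and 100% stops, so the local fraction is t = (92 − 75)/(100 − 75) = 17/25 ≈ 0.68.
R = 199 + 0.68 × (142 − 199) = 160.24 → 160
G = 44 + 0.68 × (68 − 44) = 60.32 → 60
B = 65 + 0.68 × (173 − 65) = 138.44 → 138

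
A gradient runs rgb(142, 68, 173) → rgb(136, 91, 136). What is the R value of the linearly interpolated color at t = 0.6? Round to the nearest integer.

R = 142 + 0.6 × (136 − 142) = 138.4 → 138

138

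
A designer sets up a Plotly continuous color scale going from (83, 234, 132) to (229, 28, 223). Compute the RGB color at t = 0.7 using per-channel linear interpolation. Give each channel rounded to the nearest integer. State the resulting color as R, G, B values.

R = 83 + 0.7 × (229 − 83) = 83 + 0.7 × 146 = 185.2 → 185
G = 234 + 0.7 × (28 − 234) = 234 + 0.7 × -206 = 89.8 → 90
B = 132 + 0.7 × (223 − 132) = 132 + 0.7 × 91 = 195.7 → 196

(185, 90, 196)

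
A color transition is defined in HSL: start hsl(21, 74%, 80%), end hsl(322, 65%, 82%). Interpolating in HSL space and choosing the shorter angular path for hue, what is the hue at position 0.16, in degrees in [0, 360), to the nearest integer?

Hue: 322 − 21 = 301°, but |301| > 180 so the shorter arc goes the other way: Δh = 301 − 360 = -59°.
H = 21 + 0.16 × (-59) = 11.56 → 12°

12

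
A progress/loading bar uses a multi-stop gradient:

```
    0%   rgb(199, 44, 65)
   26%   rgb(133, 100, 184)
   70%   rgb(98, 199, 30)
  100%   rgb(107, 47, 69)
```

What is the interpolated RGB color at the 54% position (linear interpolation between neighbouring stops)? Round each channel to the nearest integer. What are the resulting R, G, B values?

(111, 163, 86)

54% lies between the 26% and 70% stops, so the local fraction is t = (54 − 26)/(70 − 26) = 28/44 ≈ 0.6364.
R = 133 + 0.6364 × (98 − 133) = 110.726 → 111
G = 100 + 0.6364 × (199 − 100) = 163.004 → 163
B = 184 + 0.6364 × (30 − 184) = 85.994 → 86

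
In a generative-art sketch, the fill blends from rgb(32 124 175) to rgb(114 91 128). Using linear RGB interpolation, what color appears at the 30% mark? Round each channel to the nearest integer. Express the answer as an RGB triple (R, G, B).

30% corresponds to t = 0.3.
R = 32 + 0.3 × (114 − 32) = 32 + 0.3 × 82 = 56.6 → 57
G = 124 + 0.3 × (91 − 124) = 124 + 0.3 × -33 = 114.1 → 114
B = 175 + 0.3 × (128 − 175) = 175 + 0.3 × -47 = 160.9 → 161

(57, 114, 161)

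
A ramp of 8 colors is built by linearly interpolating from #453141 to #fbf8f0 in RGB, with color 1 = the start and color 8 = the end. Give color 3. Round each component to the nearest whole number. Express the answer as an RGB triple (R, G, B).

(121, 106, 115)

With 8 swatches and endpoints inclusive, swatch 3 sits at t = (3 − 1)/(8 − 1) = 2/7 ≈ 0.2857.
#453141 → (69, 49, 65); #fbf8f0 → (251, 248, 240).
R = 69 + 0.2857 × (251 − 69) = 120.997 → 121
G = 49 + 0.2857 × (248 − 49) = 105.854 → 106
B = 65 + 0.2857 × (240 − 65) = 114.998 → 115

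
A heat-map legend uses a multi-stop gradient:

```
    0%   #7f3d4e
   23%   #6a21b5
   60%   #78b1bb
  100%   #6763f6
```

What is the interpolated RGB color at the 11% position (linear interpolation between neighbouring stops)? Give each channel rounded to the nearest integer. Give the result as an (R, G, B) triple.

11% lies between the 0% and 23% stops, so the local fraction is t = (11 − 0)/(23 − 0) = 11/23 ≈ 0.4783.
#7f3d4e → (127, 61, 78); #6a21b5 → (106, 33, 181).
R = 127 + 0.4783 × (106 − 127) = 116.956 → 117
G = 61 + 0.4783 × (33 − 61) = 47.608 → 48
B = 78 + 0.4783 × (181 − 78) = 127.265 → 127

(117, 48, 127)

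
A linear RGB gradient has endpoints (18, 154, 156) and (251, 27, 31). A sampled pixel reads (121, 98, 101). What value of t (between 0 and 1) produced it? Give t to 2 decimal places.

0.44

Invert the lerp on the R channel (largest span, 233): t = (121 − 18) / (251 − 18) = 103/233 = 0.44206.
Check on G: (98 − 154)/(27 − 154) = 0.4409 ✓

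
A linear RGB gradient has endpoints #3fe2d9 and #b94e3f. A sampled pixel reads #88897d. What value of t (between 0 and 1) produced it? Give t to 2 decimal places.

0.60

Invert the lerp on the B channel (largest span, 154): t = (125 − 217) / (63 − 217) = -92/-154 = 0.5974.
Check on R: (136 − 63)/(185 − 63) = 0.5984 ✓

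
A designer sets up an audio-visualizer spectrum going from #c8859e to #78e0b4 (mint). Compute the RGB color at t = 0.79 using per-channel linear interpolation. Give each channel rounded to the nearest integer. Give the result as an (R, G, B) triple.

#c8859e → (200, 133, 158); #78e0b4 → (120, 224, 180).
R = 200 + 0.79 × (120 − 200) = 200 + 0.79 × -80 = 136.8 → 137
G = 133 + 0.79 × (224 − 133) = 133 + 0.79 × 91 = 204.89 → 205
B = 158 + 0.79 × (180 − 158) = 158 + 0.79 × 22 = 175.38 → 175

(137, 205, 175)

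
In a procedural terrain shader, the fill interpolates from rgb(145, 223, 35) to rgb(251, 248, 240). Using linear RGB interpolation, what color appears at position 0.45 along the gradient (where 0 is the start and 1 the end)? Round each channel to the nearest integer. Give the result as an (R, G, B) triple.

(193, 234, 127)

R = 145 + 0.45 × (251 − 145) = 145 + 0.45 × 106 = 192.7 → 193
G = 223 + 0.45 × (248 − 223) = 223 + 0.45 × 25 = 234.25 → 234
B = 35 + 0.45 × (240 − 35) = 35 + 0.45 × 205 = 127.25 → 127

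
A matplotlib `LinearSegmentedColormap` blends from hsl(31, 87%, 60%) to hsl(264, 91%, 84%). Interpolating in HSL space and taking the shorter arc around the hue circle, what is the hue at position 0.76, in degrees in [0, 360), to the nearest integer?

294

Hue: 264 − 31 = 233°, but |233| > 180 so the shorter arc goes the other way: Δh = 233 − 360 = -127°.
H = 31 + 0.76 × (-127) = -65.52 → -66 → -66 mod 360 = 294°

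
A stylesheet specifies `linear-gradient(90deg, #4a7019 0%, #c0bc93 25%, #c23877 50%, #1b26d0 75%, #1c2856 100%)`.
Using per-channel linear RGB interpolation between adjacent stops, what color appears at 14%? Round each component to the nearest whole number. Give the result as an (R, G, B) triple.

(140, 155, 93)

14% lies between the 0% and 25% stops, so the local fraction is t = (14 − 0)/(25 − 0) = 14/25 ≈ 0.56.
#4a7019 → (74, 112, 25); #c0bc93 → (192, 188, 147).
R = 74 + 0.56 × (192 − 74) = 140.08 → 140
G = 112 + 0.56 × (188 − 112) = 154.56 → 155
B = 25 + 0.56 × (147 − 25) = 93.32 → 93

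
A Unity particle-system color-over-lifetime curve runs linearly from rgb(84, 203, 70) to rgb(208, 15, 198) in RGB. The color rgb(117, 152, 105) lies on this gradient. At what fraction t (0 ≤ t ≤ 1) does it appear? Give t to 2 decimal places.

0.27

Invert the lerp on the G channel (largest span, 188): t = (152 − 203) / (15 − 203) = -51/-188 = 0.27128.
Check on R: (117 − 84)/(208 − 84) = 0.2661 ✓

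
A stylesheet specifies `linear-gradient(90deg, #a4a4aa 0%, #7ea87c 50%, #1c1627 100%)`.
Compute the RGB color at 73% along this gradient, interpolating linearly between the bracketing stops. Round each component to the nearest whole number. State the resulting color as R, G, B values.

(81, 101, 85)

73% lies between the 50% and 100% stops, so the local fraction is t = (73 − 50)/(100 − 50) = 23/50 ≈ 0.46.
#7ea87c → (126, 168, 124); #1c1627 → (28, 22, 39).
R = 126 + 0.46 × (28 − 126) = 80.92 → 81
G = 168 + 0.46 × (22 − 168) = 100.84 → 101
B = 124 + 0.46 × (39 − 124) = 84.9 → 85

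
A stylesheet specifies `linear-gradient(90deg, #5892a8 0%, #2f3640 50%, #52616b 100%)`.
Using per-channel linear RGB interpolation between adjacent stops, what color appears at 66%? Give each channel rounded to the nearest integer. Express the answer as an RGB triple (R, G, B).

(58, 68, 78)

66% lies between the 50% and 100% stops, so the local fraction is t = (66 − 50)/(100 − 50) = 16/50 ≈ 0.32.
#2f3640 → (47, 54, 64); #52616b → (82, 97, 107).
R = 47 + 0.32 × (82 − 47) = 58.2 → 58
G = 54 + 0.32 × (97 − 54) = 67.76 → 68
B = 64 + 0.32 × (107 − 64) = 77.76 → 78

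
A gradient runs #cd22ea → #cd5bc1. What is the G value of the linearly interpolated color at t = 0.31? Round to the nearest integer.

G₁ = 34 (from #cd22ea), G₂ = 91 (from #cd5bc1).
G = 34 + 0.31 × (91 − 34) = 51.67 → 52

52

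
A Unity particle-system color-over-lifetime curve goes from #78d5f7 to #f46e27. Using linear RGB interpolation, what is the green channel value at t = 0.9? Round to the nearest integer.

120

G₁ = 213 (from #78d5f7), G₂ = 110 (from #f46e27).
G = 213 + 0.9 × (110 − 213) = 120.3 → 120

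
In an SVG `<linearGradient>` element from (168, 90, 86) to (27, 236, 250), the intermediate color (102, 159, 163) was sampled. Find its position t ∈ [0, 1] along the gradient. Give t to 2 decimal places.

Invert the lerp on the B channel (largest span, 164): t = (163 − 86) / (250 − 86) = 77/164 = 0.46951.
Check on R: (102 − 168)/(27 − 168) = 0.4681 ✓

0.47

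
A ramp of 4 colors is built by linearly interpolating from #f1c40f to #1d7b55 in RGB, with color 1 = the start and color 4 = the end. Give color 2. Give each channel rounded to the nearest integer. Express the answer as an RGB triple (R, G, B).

With 4 swatches and endpoints inclusive, swatch 2 sits at t = (2 − 1)/(4 − 1) = 1/3 ≈ 0.3333.
#f1c40f → (241, 196, 15); #1d7b55 → (29, 123, 85).
R = 241 + 0.3333 × (29 − 241) = 170.34 → 170
G = 196 + 0.3333 × (123 − 196) = 171.669 → 172
B = 15 + 0.3333 × (85 − 15) = 38.331 → 38

(170, 172, 38)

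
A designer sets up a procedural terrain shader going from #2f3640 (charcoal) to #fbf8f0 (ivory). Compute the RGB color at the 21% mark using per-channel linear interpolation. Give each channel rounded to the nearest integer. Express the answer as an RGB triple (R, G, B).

#2f3640 → (47, 54, 64); #fbf8f0 → (251, 248, 240).
21% corresponds to t = 0.21.
R = 47 + 0.21 × (251 − 47) = 47 + 0.21 × 204 = 89.84 → 90
G = 54 + 0.21 × (248 − 54) = 54 + 0.21 × 194 = 94.74 → 95
B = 64 + 0.21 × (240 − 64) = 64 + 0.21 × 176 = 100.96 → 101
So the blended color is (90, 95, 101), about #5a5f65.

(90, 95, 101)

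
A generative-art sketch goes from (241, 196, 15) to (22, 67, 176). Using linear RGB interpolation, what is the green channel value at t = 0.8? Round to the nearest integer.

G = 196 + 0.8 × (67 − 196) = 92.8 → 93

93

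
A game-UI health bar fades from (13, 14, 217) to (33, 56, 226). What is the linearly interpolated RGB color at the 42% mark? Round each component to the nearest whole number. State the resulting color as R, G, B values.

42% corresponds to t = 0.42.
R = 13 + 0.42 × (33 − 13) = 13 + 0.42 × 20 = 21.4 → 21
G = 14 + 0.42 × (56 − 14) = 14 + 0.42 × 42 = 31.64 → 32
B = 217 + 0.42 × (226 − 217) = 217 + 0.42 × 9 = 220.78 → 221
So the blended color is (21, 32, 221), about #1520dd.

(21, 32, 221)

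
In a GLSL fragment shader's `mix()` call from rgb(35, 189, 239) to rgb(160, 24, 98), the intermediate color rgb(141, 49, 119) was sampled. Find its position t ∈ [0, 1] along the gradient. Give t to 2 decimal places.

Invert the lerp on the G channel (largest span, 165): t = (49 − 189) / (24 − 189) = -140/-165 = 0.84848.
Check on R: (141 − 35)/(160 − 35) = 0.848 ✓

0.85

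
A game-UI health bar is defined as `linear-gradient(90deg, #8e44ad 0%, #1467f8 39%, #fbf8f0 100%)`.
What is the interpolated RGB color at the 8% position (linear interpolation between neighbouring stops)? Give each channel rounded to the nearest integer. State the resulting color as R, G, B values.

(117, 75, 188)

8% lies between the 0% and 39% stops, so the local fraction is t = (8 − 0)/(39 − 0) = 8/39 ≈ 0.2051.
#8e44ad → (142, 68, 173); #1467f8 → (20, 103, 248).
R = 142 + 0.2051 × (20 − 142) = 116.978 → 117
G = 68 + 0.2051 × (103 − 68) = 75.178 → 75
B = 173 + 0.2051 × (248 − 173) = 188.382 → 188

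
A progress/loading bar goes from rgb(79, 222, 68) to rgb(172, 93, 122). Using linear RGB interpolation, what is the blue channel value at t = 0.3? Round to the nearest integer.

B = 68 + 0.3 × (122 − 68) = 84.2 → 84

84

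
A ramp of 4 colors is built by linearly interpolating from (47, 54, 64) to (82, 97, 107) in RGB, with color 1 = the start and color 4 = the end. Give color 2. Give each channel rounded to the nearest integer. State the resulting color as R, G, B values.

(59, 68, 78)

With 4 swatches and endpoints inclusive, swatch 2 sits at t = (2 − 1)/(4 − 1) = 1/3 ≈ 0.3333.
R = 47 + 0.3333 × (82 − 47) = 58.666 → 59
G = 54 + 0.3333 × (97 − 54) = 68.332 → 68
B = 64 + 0.3333 × (107 − 64) = 78.332 → 78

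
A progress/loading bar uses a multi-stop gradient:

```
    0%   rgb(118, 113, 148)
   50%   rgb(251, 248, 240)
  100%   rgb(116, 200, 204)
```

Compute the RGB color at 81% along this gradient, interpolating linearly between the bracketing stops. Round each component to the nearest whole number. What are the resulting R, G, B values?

(167, 218, 218)

81% lies between the 50% and 100% stops, so the local fraction is t = (81 − 50)/(100 − 50) = 31/50 ≈ 0.62.
R = 251 + 0.62 × (116 − 251) = 167.3 → 167
G = 248 + 0.62 × (200 − 248) = 218.24 → 218
B = 240 + 0.62 × (204 − 240) = 217.68 → 218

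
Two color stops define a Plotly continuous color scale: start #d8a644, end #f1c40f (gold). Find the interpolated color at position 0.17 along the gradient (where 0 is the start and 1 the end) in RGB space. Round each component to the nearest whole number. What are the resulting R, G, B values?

#d8a644 → (216, 166, 68); #f1c40f → (241, 196, 15).
R = 216 + 0.17 × (241 − 216) = 216 + 0.17 × 25 = 220.25 → 220
G = 166 + 0.17 × (196 − 166) = 166 + 0.17 × 30 = 171.1 → 171
B = 68 + 0.17 × (15 − 68) = 68 + 0.17 × -53 = 58.99 → 59
So the blended color is (220, 171, 59), about #dcab3b.

(220, 171, 59)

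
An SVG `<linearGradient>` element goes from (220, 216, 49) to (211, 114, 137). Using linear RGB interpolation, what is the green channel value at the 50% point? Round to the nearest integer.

G = 216 + 0.5 × (114 − 216) = 165 → 165

165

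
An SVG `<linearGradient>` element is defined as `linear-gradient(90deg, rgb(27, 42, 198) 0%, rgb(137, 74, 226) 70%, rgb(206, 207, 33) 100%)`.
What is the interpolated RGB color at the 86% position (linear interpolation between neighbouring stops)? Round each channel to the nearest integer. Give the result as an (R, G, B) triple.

(174, 145, 123)

86% lies between the 70% and 100% stops, so the local fraction is t = (86 − 70)/(100 − 70) = 16/30 ≈ 0.5333.
R = 137 + 0.5333 × (206 − 137) = 173.798 → 174
G = 74 + 0.5333 × (207 − 74) = 144.929 → 145
B = 226 + 0.5333 × (33 − 226) = 123.073 → 123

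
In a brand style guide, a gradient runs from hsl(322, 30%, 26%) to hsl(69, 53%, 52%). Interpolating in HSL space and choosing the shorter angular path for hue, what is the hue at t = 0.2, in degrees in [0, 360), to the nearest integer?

343

Hue: 69 − 322 = -253°, but |-253| > 180 so the shorter arc goes the other way: Δh = -253 + 360 = 107°.
H = 322 + 0.2 × (107) = 343.4 → 343°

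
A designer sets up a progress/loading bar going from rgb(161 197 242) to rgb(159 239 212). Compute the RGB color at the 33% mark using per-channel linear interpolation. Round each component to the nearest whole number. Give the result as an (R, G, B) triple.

(160, 211, 232)

33% corresponds to t = 0.33.
R = 161 + 0.33 × (159 − 161) = 161 + 0.33 × -2 = 160.34 → 160
G = 197 + 0.33 × (239 − 197) = 197 + 0.33 × 42 = 210.86 → 211
B = 242 + 0.33 × (212 − 242) = 242 + 0.33 × -30 = 232.1 → 232
So the blended color is (160, 211, 232), about #a0d3e8.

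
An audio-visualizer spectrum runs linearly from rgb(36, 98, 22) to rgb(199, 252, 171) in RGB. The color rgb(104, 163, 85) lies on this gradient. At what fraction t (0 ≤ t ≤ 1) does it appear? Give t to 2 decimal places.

Invert the lerp on the R channel (largest span, 163): t = (104 − 36) / (199 − 36) = 68/163 = 0.41718.
Check on G: (163 − 98)/(252 − 98) = 0.4221 ✓

0.42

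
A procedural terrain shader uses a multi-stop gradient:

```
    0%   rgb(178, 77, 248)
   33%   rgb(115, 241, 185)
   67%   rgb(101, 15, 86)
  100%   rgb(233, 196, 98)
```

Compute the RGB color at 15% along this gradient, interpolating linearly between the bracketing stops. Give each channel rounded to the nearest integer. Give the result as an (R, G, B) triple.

15% lies between the 0% and 33% stops, so the local fraction is t = (15 − 0)/(33 − 0) = 15/33 ≈ 0.4545.
R = 178 + 0.4545 × (115 − 178) = 149.367 → 149
G = 77 + 0.4545 × (241 − 77) = 151.538 → 152
B = 248 + 0.4545 × (185 − 248) = 219.367 → 219

(149, 152, 219)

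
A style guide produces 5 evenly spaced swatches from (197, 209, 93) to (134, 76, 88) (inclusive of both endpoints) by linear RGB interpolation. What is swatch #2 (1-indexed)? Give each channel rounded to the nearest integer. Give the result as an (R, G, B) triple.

With 5 swatches and endpoints inclusive, swatch 2 sits at t = (2 − 1)/(5 − 1) = 1/4 ≈ 0.25.
R = 197 + 0.25 × (134 − 197) = 181.25 → 181
G = 209 + 0.25 × (76 − 209) = 175.75 → 176
B = 93 + 0.25 × (88 − 93) = 91.75 → 92

(181, 176, 92)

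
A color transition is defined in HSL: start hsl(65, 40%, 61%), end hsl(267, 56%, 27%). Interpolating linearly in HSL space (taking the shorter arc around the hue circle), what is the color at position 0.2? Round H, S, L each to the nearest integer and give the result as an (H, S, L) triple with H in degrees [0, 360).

(33, 43, 54)

Hue: 267 − 65 = 202°, but |202| > 180 so the shorter arc goes the other way: Δh = 202 − 360 = -158°.
H = 65 + 0.2 × (-158) = 33.4 → 33°
S = 40 + 0.2 × (56 − 40) = 43.2 → 43%
L = 61 + 0.2 × (27 − 61) = 54.2 → 54%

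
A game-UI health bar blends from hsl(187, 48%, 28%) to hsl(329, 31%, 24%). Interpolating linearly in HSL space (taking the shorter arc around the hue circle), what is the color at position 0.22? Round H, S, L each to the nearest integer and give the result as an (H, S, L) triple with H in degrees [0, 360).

Hue arc: Δh = 329 − 187 = 142° (|Δh| ≤ 180, already the shorter path).
H = 187 + 0.22 × (142) = 218.24 → 218°
S = 48 + 0.22 × (31 − 48) = 44.26 → 44%
L = 28 + 0.22 × (24 − 28) = 27.12 → 27%

(218, 44, 27)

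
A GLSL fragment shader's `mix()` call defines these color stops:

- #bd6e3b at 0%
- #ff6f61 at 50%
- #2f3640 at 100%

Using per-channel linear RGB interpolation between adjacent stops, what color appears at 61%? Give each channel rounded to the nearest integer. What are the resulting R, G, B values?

(209, 98, 90)

61% lies between the 50% and 100% stops, so the local fraction is t = (61 − 50)/(100 − 50) = 11/50 ≈ 0.22.
#ff6f61 → (255, 111, 97); #2f3640 → (47, 54, 64).
R = 255 + 0.22 × (47 − 255) = 209.24 → 209
G = 111 + 0.22 × (54 − 111) = 98.46 → 98
B = 97 + 0.22 × (64 − 97) = 89.74 → 90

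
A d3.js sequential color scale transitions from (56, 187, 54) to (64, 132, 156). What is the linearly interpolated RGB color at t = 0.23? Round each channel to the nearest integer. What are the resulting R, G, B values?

R = 56 + 0.23 × (64 − 56) = 56 + 0.23 × 8 = 57.84 → 58
G = 187 + 0.23 × (132 − 187) = 187 + 0.23 × -55 = 174.35 → 174
B = 54 + 0.23 × (156 − 54) = 54 + 0.23 × 102 = 77.46 → 77

(58, 174, 77)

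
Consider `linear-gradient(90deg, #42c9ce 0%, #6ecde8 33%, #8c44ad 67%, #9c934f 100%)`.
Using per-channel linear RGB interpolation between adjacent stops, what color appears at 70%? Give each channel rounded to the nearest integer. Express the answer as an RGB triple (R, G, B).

(141, 75, 164)

70% lies between the 67% and 100% stops, so the local fraction is t = (70 − 67)/(100 − 67) = 3/33 ≈ 0.0909.
#8c44ad → (140, 68, 173); #9c934f → (156, 147, 79).
R = 140 + 0.0909 × (156 − 140) = 141.454 → 141
G = 68 + 0.0909 × (147 − 68) = 75.181 → 75
B = 173 + 0.0909 × (79 − 173) = 164.455 → 164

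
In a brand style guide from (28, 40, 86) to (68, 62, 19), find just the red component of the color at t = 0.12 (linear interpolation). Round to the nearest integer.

R = 28 + 0.12 × (68 − 28) = 32.8 → 33

33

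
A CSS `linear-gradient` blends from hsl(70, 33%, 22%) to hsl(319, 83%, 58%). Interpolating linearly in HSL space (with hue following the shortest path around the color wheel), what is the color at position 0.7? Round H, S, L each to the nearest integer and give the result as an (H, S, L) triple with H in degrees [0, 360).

(352, 68, 47)

Hue: 319 − 70 = 249°, but |249| > 180 so the shorter arc goes the other way: Δh = 249 − 360 = -111°.
H = 70 + 0.7 × (-111) = -7.7 → -8 → -8 mod 360 = 352°
S = 33 + 0.7 × (83 − 33) = 68 → 68%
L = 22 + 0.7 × (58 − 22) = 47.2 → 47%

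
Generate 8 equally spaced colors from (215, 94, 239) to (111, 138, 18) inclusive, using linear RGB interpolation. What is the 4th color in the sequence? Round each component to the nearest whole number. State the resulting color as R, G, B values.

(170, 113, 144)

With 8 swatches and endpoints inclusive, swatch 4 sits at t = (4 − 1)/(8 − 1) = 3/7 ≈ 0.4286.
R = 215 + 0.4286 × (111 − 215) = 170.426 → 170
G = 94 + 0.4286 × (138 − 94) = 112.858 → 113
B = 239 + 0.4286 × (18 − 239) = 144.279 → 144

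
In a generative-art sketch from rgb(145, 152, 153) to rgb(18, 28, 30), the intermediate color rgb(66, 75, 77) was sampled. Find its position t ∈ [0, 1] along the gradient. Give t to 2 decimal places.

Invert the lerp on the R channel (largest span, 127): t = (66 − 145) / (18 − 145) = -79/-127 = 0.62205.
Check on G: (75 − 152)/(28 − 152) = 0.621 ✓

0.62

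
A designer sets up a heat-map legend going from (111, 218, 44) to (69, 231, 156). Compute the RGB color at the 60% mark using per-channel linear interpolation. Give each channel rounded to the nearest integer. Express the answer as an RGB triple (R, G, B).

60% corresponds to t = 0.6.
R = 111 + 0.6 × (69 − 111) = 111 + 0.6 × -42 = 85.8 → 86
G = 218 + 0.6 × (231 − 218) = 218 + 0.6 × 13 = 225.8 → 226
B = 44 + 0.6 × (156 − 44) = 44 + 0.6 × 112 = 111.2 → 111
So the blended color is (86, 226, 111), about #56e26f.

(86, 226, 111)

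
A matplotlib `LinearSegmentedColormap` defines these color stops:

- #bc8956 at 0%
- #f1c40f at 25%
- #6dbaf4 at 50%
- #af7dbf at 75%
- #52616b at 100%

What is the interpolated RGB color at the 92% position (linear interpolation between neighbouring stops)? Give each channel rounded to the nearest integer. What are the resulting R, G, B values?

(112, 106, 134)

92% lies between the 75% and 100% stops, so the local fraction is t = (92 − 75)/(100 − 75) = 17/25 ≈ 0.68.
#af7dbf → (175, 125, 191); #52616b → (82, 97, 107).
R = 175 + 0.68 × (82 − 175) = 111.76 → 112
G = 125 + 0.68 × (97 − 125) = 105.96 → 106
B = 191 + 0.68 × (107 − 191) = 133.88 → 134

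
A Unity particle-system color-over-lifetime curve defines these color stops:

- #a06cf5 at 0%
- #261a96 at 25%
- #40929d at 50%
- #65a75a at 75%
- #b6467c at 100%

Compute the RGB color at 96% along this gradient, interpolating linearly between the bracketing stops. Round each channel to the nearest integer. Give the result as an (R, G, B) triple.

96% lies between the 75% and 100% stops, so the local fraction is t = (96 − 75)/(100 − 75) = 21/25 ≈ 0.84.
#65a75a → (101, 167, 90); #b6467c → (182, 70, 124).
R = 101 + 0.84 × (182 − 101) = 169.04 → 169
G = 167 + 0.84 × (70 − 167) = 85.52 → 86
B = 90 + 0.84 × (124 − 90) = 118.56 → 119

(169, 86, 119)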